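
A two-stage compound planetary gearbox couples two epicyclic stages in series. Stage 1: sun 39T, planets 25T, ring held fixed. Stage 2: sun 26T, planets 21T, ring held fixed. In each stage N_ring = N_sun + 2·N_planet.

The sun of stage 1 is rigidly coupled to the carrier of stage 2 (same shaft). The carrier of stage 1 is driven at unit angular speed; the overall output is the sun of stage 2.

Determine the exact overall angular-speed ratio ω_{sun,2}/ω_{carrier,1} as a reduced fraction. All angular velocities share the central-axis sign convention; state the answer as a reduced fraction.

6016/507

Stage 1: N_ring = 39 + 2·25 = 89
Stage 1: 39(ω_s−ω_c) = −89(ω_r−ω_c),  ω_r=0, ω_c=1
Stage 1: ω_s = 1 − (89/39)(0−1) = 128/39
  ⇒ ω_s¹/ω_c¹ = 128/39
Stage 2: N_ring = 26 + 2·21 = 68
Stage 2: 26(ω_s−ω_c) = −68(ω_r−ω_c),  ω_r=0, ω_c=1
Stage 2: ω_s = 1 − (68/26)(0−1) = 47/13
  ⇒ ω_s²/ω_c² = 47/13
Coupling ω_c² = ω_s¹ ⇒ overall = 128/39 × 47/13 = 6016/507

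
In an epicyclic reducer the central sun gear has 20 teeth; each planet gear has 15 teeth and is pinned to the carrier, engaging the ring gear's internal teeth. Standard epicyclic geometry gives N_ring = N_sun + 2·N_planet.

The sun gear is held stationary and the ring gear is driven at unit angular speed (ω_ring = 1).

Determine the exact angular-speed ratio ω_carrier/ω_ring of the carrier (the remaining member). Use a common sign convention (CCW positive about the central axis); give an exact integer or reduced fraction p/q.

5/7

N_ring = 20 + 2·15 = 50
20(ω_s−ω_c) = −50(ω_r−ω_c),  ω_s=0, ω_r=1
20(0−ω_c) = −50(1−ω_c)  ⇒  70ω_c = 50  ⇒  ω_c = 5/7
ω_c/ω_r = 5/7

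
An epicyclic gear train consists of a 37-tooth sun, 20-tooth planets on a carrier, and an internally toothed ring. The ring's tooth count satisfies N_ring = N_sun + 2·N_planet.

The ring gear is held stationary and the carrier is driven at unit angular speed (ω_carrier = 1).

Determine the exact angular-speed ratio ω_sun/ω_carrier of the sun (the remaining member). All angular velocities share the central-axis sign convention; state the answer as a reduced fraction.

114/37

N_ring = 37 + 2·20 = 77
37(ω_s−ω_c) = −77(ω_r−ω_c),  ω_r=0, ω_c=1
ω_s = 1 − (77/37)(0−1) = 114/37
ω_s/ω_c = 114/37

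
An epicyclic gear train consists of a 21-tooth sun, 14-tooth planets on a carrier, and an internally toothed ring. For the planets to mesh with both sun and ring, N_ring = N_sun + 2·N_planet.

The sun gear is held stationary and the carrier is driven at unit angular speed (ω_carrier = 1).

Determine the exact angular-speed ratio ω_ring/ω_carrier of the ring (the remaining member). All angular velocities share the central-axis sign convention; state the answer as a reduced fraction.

N_ring = 21 + 2·14 = 49
21(ω_s−ω_c) = −49(ω_r−ω_c),  ω_s=0, ω_c=1
ω_r = 1 − (21/49)(0−1) = 10/7
ω_r/ω_c = 10/7

10/7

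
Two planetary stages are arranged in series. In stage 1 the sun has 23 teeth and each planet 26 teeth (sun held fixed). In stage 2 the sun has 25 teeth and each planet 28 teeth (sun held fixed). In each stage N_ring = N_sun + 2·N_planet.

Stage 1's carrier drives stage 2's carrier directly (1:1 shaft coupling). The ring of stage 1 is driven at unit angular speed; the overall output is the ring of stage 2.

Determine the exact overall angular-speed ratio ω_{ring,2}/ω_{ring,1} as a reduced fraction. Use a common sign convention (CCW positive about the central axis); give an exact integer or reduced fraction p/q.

Stage 1: N_ring = 23 + 2·26 = 75
Stage 1: 23(ω_s−ω_c) = −75(ω_r−ω_c),  ω_s=0, ω_r=1
Stage 1: 23(0−ω_c) = −75(1−ω_c)  ⇒  98ω_c = 75  ⇒  ω_c = 75/98
  ⇒ ω_c¹/ω_r¹ = 75/98
Stage 2: N_ring = 25 + 2·28 = 81
Stage 2: 25(ω_s−ω_c) = −81(ω_r−ω_c),  ω_s=0, ω_c=1
Stage 2: ω_r = 1 − (25/81)(0−1) = 106/81
  ⇒ ω_r²/ω_c² = 106/81
Coupling ω_c² = ω_c¹ ⇒ overall = 75/98 × 106/81 = 1325/1323

1325/1323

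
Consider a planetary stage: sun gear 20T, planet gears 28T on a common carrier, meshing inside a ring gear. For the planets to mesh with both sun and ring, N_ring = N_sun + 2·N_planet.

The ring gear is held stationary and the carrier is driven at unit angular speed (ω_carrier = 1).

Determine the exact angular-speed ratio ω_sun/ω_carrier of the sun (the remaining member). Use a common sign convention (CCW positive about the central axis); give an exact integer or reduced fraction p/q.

24/5

N_ring = 20 + 2·28 = 76
20(ω_s−ω_c) = −76(ω_r−ω_c),  ω_r=0, ω_c=1
ω_s = 1 − (76/20)(0−1) = 24/5
ω_s/ω_c = 24/5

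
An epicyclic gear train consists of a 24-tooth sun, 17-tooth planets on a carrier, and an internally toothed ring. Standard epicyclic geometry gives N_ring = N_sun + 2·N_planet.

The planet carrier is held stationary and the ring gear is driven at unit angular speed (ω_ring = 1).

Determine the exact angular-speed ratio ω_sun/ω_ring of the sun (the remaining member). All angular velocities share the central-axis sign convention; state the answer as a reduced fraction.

-29/12

N_ring = 24 + 2·17 = 58
24(ω_s−ω_c) = −58(ω_r−ω_c),  ω_c=0, ω_r=1
ω_s = 0 − (58/24)(1−0) = -29/12
ω_s/ω_r = -29/12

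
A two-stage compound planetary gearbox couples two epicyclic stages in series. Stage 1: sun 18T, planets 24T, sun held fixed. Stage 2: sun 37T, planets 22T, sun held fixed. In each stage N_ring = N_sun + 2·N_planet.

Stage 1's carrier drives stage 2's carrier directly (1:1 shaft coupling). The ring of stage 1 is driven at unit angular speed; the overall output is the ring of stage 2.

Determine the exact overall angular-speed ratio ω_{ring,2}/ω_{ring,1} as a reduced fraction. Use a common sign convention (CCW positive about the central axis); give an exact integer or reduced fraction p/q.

Stage 1: N_ring = 18 + 2·24 = 66
Stage 1: 18(ω_s−ω_c) = −66(ω_r−ω_c),  ω_s=0, ω_r=1
Stage 1: 18(0−ω_c) = −66(1−ω_c)  ⇒  84ω_c = 66  ⇒  ω_c = 11/14
  ⇒ ω_c¹/ω_r¹ = 11/14
Stage 2: N_ring = 37 + 2·22 = 81
Stage 2: 37(ω_s−ω_c) = −81(ω_r−ω_c),  ω_s=0, ω_c=1
Stage 2: ω_r = 1 − (37/81)(0−1) = 118/81
  ⇒ ω_r²/ω_c² = 118/81
Coupling ω_c² = ω_c¹ ⇒ overall = 11/14 × 118/81 = 649/567

649/567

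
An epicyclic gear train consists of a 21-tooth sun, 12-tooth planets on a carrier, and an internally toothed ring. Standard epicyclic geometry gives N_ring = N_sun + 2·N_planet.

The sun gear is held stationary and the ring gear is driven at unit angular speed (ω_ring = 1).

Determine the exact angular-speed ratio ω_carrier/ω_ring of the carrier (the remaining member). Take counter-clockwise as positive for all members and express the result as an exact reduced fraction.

N_ring = 21 + 2·12 = 45
21(ω_s−ω_c) = −45(ω_r−ω_c),  ω_s=0, ω_r=1
21(0−ω_c) = −45(1−ω_c)  ⇒  66ω_c = 45  ⇒  ω_c = 15/22
ω_c/ω_r = 15/22

15/22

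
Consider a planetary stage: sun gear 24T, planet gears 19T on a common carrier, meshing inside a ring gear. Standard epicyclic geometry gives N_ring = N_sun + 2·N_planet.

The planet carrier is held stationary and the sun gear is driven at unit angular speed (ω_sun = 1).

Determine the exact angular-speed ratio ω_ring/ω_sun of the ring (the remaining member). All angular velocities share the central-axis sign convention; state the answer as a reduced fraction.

N_ring = 24 + 2·19 = 62
24(ω_s−ω_c) = −62(ω_r−ω_c),  ω_c=0, ω_s=1
ω_r = 0 − (24/62)(1−0) = -12/31
ω_r/ω_s = -12/31

-12/31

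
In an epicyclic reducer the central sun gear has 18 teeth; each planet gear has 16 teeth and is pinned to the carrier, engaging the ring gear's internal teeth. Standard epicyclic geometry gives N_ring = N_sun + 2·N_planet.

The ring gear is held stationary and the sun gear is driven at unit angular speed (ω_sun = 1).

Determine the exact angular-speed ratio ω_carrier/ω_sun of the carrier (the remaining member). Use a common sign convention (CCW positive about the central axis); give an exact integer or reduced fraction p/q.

9/34

N_ring = 18 + 2·16 = 50
18(ω_s−ω_c) = −50(ω_r−ω_c),  ω_r=0, ω_s=1
18(1−ω_c) = −50(0−ω_c)  ⇒  68ω_c = 18  ⇒  ω_c = 9/34
ω_c/ω_s = 9/34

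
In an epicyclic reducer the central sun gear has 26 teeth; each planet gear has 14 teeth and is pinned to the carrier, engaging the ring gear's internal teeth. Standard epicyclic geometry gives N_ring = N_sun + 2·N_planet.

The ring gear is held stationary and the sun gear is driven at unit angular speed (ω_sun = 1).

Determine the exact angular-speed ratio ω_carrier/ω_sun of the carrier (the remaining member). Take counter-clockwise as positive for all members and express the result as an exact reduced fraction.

13/40

N_ring = 26 + 2·14 = 54
26(ω_s−ω_c) = −54(ω_r−ω_c),  ω_r=0, ω_s=1
26(1−ω_c) = −54(0−ω_c)  ⇒  80ω_c = 26  ⇒  ω_c = 13/40
ω_c/ω_s = 13/40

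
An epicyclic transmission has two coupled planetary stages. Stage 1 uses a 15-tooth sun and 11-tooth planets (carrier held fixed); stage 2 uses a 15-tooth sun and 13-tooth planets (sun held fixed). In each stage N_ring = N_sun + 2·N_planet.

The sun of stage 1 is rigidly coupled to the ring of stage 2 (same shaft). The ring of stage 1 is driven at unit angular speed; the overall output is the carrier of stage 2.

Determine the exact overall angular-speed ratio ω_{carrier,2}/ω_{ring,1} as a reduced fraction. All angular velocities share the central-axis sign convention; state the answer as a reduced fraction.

-1517/840

Stage 1: N_ring = 15 + 2·11 = 37
Stage 1: 15(ω_s−ω_c) = −37(ω_r−ω_c),  ω_c=0, ω_r=1
Stage 1: ω_s = 0 − (37/15)(1−0) = -37/15
  ⇒ ω_s¹/ω_r¹ = -37/15
Stage 2: N_ring = 15 + 2·13 = 41
Stage 2: 15(ω_s−ω_c) = −41(ω_r−ω_c),  ω_s=0, ω_r=1
Stage 2: 15(0−ω_c) = −41(1−ω_c)  ⇒  56ω_c = 41  ⇒  ω_c = 41/56
  ⇒ ω_c²/ω_r² = 41/56
Coupling ω_r² = ω_s¹ ⇒ overall = -37/15 × 41/56 = -1517/840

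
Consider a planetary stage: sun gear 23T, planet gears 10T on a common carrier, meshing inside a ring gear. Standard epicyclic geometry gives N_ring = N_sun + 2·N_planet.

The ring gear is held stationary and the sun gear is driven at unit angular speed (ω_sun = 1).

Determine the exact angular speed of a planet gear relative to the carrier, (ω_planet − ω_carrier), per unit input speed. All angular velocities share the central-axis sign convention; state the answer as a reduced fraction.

-989/660

N_ring = 23 + 2·10 = 43
23(ω_s−ω_c) = −43(ω_r−ω_c),  ω_r=0, ω_s=1
23(1−ω_c) = −43(0−ω_c)  ⇒  66ω_c = 23  ⇒  ω_c = 23/66
sun–planet: 23·(1−23/66) = −10·(ω_p−ω_c)  ⇒  ω_p−ω_c = −(23/10)·(43/66) = -989/660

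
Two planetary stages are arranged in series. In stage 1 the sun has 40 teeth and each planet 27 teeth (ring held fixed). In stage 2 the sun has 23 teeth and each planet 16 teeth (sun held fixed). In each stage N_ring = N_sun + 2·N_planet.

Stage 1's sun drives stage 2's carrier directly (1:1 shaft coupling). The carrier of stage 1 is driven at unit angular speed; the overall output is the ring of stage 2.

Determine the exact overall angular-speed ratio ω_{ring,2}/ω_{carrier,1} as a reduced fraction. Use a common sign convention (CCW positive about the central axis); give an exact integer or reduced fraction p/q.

2613/550

Stage 1: N_ring = 40 + 2·27 = 94
Stage 1: 40(ω_s−ω_c) = −94(ω_r−ω_c),  ω_r=0, ω_c=1
Stage 1: ω_s = 1 − (94/40)(0−1) = 67/20
  ⇒ ω_s¹/ω_c¹ = 67/20
Stage 2: N_ring = 23 + 2·16 = 55
Stage 2: 23(ω_s−ω_c) = −55(ω_r−ω_c),  ω_s=0, ω_c=1
Stage 2: ω_r = 1 − (23/55)(0−1) = 78/55
  ⇒ ω_r²/ω_c² = 78/55
Coupling ω_c² = ω_s¹ ⇒ overall = 67/20 × 78/55 = 2613/550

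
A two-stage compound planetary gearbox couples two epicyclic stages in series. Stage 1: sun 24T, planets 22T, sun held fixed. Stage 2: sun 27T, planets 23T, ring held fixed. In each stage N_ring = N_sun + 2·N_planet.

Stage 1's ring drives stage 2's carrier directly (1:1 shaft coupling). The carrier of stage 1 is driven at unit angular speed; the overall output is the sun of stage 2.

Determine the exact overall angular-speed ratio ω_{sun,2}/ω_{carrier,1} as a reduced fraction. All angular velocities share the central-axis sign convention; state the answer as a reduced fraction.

2300/459

Stage 1: N_ring = 24 + 2·22 = 68
Stage 1: 24(ω_s−ω_c) = −68(ω_r−ω_c),  ω_s=0, ω_c=1
Stage 1: ω_r = 1 − (24/68)(0−1) = 23/17
  ⇒ ω_r¹/ω_c¹ = 23/17
Stage 2: N_ring = 27 + 2·23 = 73
Stage 2: 27(ω_s−ω_c) = −73(ω_r−ω_c),  ω_r=0, ω_c=1
Stage 2: ω_s = 1 − (73/27)(0−1) = 100/27
  ⇒ ω_s²/ω_c² = 100/27
Coupling ω_c² = ω_r¹ ⇒ overall = 23/17 × 100/27 = 2300/459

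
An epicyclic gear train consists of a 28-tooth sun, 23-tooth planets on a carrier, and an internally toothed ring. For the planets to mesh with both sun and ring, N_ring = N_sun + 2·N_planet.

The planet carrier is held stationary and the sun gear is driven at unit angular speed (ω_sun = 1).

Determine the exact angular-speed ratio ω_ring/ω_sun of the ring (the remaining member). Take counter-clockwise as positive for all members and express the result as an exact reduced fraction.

-14/37

N_ring = 28 + 2·23 = 74
28(ω_s−ω_c) = −74(ω_r−ω_c),  ω_c=0, ω_s=1
ω_r = 0 − (28/74)(1−0) = -14/37
ω_r/ω_s = -14/37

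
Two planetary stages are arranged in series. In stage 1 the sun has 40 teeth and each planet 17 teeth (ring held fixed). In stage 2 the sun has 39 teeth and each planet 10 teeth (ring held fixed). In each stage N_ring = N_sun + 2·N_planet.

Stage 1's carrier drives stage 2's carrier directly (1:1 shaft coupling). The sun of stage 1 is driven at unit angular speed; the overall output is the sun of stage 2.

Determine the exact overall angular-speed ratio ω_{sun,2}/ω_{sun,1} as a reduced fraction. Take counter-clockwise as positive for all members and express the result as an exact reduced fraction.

Stage 1: N_ring = 40 + 2·17 = 74
Stage 1: 40(ω_s−ω_c) = −74(ω_r−ω_c),  ω_r=0, ω_s=1
Stage 1: 40(1−ω_c) = −74(0−ω_c)  ⇒  114ω_c = 40  ⇒  ω_c = 20/57
  ⇒ ω_c¹/ω_s¹ = 20/57
Stage 2: N_ring = 39 + 2·10 = 59
Stage 2: 39(ω_s−ω_c) = −59(ω_r−ω_c),  ω_r=0, ω_c=1
Stage 2: ω_s = 1 − (59/39)(0−1) = 98/39
  ⇒ ω_s²/ω_c² = 98/39
Coupling ω_c² = ω_c¹ ⇒ overall = 20/57 × 98/39 = 1960/2223

1960/2223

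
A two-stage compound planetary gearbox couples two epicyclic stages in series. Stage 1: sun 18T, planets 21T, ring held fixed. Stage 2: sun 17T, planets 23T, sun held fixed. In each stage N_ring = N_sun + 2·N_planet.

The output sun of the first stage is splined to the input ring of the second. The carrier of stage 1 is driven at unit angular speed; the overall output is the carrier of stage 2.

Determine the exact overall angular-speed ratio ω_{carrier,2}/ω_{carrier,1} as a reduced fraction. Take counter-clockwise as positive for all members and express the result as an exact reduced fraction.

Stage 1: N_ring = 18 + 2·21 = 60
Stage 1: 18(ω_s−ω_c) = −60(ω_r−ω_c),  ω_r=0, ω_c=1
Stage 1: ω_s = 1 − (60/18)(0−1) = 13/3
  ⇒ ω_s¹/ω_c¹ = 13/3
Stage 2: N_ring = 17 + 2·23 = 63
Stage 2: 17(ω_s−ω_c) = −63(ω_r−ω_c),  ω_s=0, ω_r=1
Stage 2: 17(0−ω_c) = −63(1−ω_c)  ⇒  80ω_c = 63  ⇒  ω_c = 63/80
  ⇒ ω_c²/ω_r² = 63/80
Coupling ω_r² = ω_s¹ ⇒ overall = 13/3 × 63/80 = 273/80

273/80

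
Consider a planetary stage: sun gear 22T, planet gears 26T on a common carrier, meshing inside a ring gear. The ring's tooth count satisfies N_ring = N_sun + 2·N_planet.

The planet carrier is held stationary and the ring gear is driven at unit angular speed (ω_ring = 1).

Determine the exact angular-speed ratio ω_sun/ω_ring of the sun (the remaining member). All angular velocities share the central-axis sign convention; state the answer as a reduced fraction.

N_ring = 22 + 2·26 = 74
22(ω_s−ω_c) = −74(ω_r−ω_c),  ω_c=0, ω_r=1
ω_s = 0 − (74/22)(1−0) = -37/11
ω_s/ω_r = -37/11

-37/11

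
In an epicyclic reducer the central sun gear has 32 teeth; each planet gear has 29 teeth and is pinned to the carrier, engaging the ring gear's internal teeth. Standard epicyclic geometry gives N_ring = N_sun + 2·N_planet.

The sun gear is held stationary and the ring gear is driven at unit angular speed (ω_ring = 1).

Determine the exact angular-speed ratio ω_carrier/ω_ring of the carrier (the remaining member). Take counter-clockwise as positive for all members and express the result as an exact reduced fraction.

45/61

N_ring = 32 + 2·29 = 90
32(ω_s−ω_c) = −90(ω_r−ω_c),  ω_s=0, ω_r=1
32(0−ω_c) = −90(1−ω_c)  ⇒  122ω_c = 90  ⇒  ω_c = 45/61
ω_c/ω_r = 45/61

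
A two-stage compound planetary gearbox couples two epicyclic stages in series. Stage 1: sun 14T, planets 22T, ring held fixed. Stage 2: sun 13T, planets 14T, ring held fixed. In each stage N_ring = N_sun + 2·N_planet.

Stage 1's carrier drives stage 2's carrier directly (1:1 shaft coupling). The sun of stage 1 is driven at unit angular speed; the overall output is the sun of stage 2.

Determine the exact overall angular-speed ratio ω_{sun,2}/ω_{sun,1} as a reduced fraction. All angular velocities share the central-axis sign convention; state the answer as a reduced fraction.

Stage 1: N_ring = 14 + 2·22 = 58
Stage 1: 14(ω_s−ω_c) = −58(ω_r−ω_c),  ω_r=0, ω_s=1
Stage 1: 14(1−ω_c) = −58(0−ω_c)  ⇒  72ω_c = 14  ⇒  ω_c = 7/36
  ⇒ ω_c¹/ω_s¹ = 7/36
Stage 2: N_ring = 13 + 2·14 = 41
Stage 2: 13(ω_s−ω_c) = −41(ω_r−ω_c),  ω_r=0, ω_c=1
Stage 2: ω_s = 1 − (41/13)(0−1) = 54/13
  ⇒ ω_s²/ω_c² = 54/13
Coupling ω_c² = ω_c¹ ⇒ overall = 7/36 × 54/13 = 21/26

21/26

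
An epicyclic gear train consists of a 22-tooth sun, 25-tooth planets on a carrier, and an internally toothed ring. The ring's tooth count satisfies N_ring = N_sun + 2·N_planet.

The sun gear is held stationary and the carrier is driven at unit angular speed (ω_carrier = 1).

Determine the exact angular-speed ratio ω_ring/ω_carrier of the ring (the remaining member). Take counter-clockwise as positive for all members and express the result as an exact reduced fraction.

N_ring = 22 + 2·25 = 72
22(ω_s−ω_c) = −72(ω_r−ω_c),  ω_s=0, ω_c=1
ω_r = 1 − (22/72)(0−1) = 47/36
ω_r/ω_c = 47/36

47/36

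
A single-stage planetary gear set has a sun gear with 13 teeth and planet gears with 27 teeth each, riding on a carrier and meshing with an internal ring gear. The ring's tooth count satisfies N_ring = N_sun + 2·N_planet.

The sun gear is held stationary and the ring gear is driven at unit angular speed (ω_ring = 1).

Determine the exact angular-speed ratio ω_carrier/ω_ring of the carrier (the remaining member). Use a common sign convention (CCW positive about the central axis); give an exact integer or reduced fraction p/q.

67/80

N_ring = 13 + 2·27 = 67
13(ω_s−ω_c) = −67(ω_r−ω_c),  ω_s=0, ω_r=1
13(0−ω_c) = −67(1−ω_c)  ⇒  80ω_c = 67  ⇒  ω_c = 67/80
ω_c/ω_r = 67/80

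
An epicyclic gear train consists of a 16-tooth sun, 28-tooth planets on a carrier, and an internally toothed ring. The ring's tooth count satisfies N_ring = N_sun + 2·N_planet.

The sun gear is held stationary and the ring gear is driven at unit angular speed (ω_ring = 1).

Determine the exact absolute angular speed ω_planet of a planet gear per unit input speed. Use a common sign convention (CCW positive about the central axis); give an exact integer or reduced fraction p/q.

N_ring = 16 + 2·28 = 72
16(ω_s−ω_c) = −72(ω_r−ω_c),  ω_s=0, ω_r=1
16(0−ω_c) = −72(1−ω_c)  ⇒  88ω_c = 72  ⇒  ω_c = 9/11
sun–planet: 16·(0−9/11) = −28·(ω_p−ω_c)  ⇒  ω_p−ω_c = −(16/28)·(-9/11) = 36/77
ω_p = 9/11 + 36/77 = 9/7

9/7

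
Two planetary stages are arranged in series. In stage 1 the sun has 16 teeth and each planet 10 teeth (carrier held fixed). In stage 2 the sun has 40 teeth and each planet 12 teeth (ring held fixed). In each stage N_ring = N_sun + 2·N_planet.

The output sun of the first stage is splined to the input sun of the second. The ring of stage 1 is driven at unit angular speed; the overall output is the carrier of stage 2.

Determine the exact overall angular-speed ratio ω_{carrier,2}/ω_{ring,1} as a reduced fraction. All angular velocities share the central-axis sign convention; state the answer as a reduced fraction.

Stage 1: N_ring = 16 + 2·10 = 36
Stage 1: 16(ω_s−ω_c) = −36(ω_r−ω_c),  ω_c=0, ω_r=1
Stage 1: ω_s = 0 − (36/16)(1−0) = -9/4
  ⇒ ω_s¹/ω_r¹ = -9/4
Stage 2: N_ring = 40 + 2·12 = 64
Stage 2: 40(ω_s−ω_c) = −64(ω_r−ω_c),  ω_r=0, ω_s=1
Stage 2: 40(1−ω_c) = −64(0−ω_c)  ⇒  104ω_c = 40  ⇒  ω_c = 5/13
  ⇒ ω_c²/ω_s² = 5/13
Coupling ω_s² = ω_s¹ ⇒ overall = -9/4 × 5/13 = -45/52

-45/52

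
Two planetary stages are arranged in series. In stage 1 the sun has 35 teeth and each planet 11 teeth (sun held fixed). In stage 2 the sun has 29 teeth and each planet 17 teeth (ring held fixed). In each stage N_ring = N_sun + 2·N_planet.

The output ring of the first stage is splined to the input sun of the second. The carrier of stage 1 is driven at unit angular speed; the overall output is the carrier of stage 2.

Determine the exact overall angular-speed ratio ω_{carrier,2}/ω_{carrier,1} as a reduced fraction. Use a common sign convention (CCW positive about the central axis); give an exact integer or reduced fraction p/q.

Stage 1: N_ring = 35 + 2·11 = 57
Stage 1: 35(ω_s−ω_c) = −57(ω_r−ω_c),  ω_s=0, ω_c=1
Stage 1: ω_r = 1 − (35/57)(0−1) = 92/57
  ⇒ ω_r¹/ω_c¹ = 92/57
Stage 2: N_ring = 29 + 2·17 = 63
Stage 2: 29(ω_s−ω_c) = −63(ω_r−ω_c),  ω_r=0, ω_s=1
Stage 2: 29(1−ω_c) = −63(0−ω_c)  ⇒  92ω_c = 29  ⇒  ω_c = 29/92
  ⇒ ω_c²/ω_s² = 29/92
Coupling ω_s² = ω_r¹ ⇒ overall = 92/57 × 29/92 = 29/57

29/57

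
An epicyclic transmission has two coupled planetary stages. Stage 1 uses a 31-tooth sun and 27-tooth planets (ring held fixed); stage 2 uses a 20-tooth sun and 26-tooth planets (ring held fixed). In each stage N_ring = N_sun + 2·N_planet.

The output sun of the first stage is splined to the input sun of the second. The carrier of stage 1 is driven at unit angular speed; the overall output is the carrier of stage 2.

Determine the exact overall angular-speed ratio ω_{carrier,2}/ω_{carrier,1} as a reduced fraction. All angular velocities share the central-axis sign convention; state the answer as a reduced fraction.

580/713

Stage 1: N_ring = 31 + 2·27 = 85
Stage 1: 31(ω_s−ω_c) = −85(ω_r−ω_c),  ω_r=0, ω_c=1
Stage 1: ω_s = 1 − (85/31)(0−1) = 116/31
  ⇒ ω_s¹/ω_c¹ = 116/31
Stage 2: N_ring = 20 + 2·26 = 72
Stage 2: 20(ω_s−ω_c) = −72(ω_r−ω_c),  ω_r=0, ω_s=1
Stage 2: 20(1−ω_c) = −72(0−ω_c)  ⇒  92ω_c = 20  ⇒  ω_c = 5/23
  ⇒ ω_c²/ω_s² = 5/23
Coupling ω_s² = ω_s¹ ⇒ overall = 116/31 × 5/23 = 580/713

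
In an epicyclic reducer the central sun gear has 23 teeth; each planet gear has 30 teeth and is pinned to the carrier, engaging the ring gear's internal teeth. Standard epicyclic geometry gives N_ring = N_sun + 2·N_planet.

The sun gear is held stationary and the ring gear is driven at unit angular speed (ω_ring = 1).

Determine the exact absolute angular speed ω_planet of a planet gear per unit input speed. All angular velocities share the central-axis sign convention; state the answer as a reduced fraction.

N_ring = 23 + 2·30 = 83
23(ω_s−ω_c) = −83(ω_r−ω_c),  ω_s=0, ω_r=1
23(0−ω_c) = −83(1−ω_c)  ⇒  106ω_c = 83  ⇒  ω_c = 83/106
sun–planet: 23·(0−83/106) = −30·(ω_p−ω_c)  ⇒  ω_p−ω_c = −(23/30)·(-83/106) = 1909/3180
ω_p = 83/106 + 1909/3180 = 83/60

83/60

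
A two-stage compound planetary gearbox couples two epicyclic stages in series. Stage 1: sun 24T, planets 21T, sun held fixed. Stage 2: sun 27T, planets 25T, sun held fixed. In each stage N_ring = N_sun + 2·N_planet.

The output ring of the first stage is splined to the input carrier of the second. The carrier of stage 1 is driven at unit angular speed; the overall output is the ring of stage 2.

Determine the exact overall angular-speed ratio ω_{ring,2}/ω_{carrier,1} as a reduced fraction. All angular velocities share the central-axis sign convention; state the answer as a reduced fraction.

1560/847

Stage 1: N_ring = 24 + 2·21 = 66
Stage 1: 24(ω_s−ω_c) = −66(ω_r−ω_c),  ω_s=0, ω_c=1
Stage 1: ω_r = 1 − (24/66)(0−1) = 15/11
  ⇒ ω_r¹/ω_c¹ = 15/11
Stage 2: N_ring = 27 + 2·25 = 77
Stage 2: 27(ω_s−ω_c) = −77(ω_r−ω_c),  ω_s=0, ω_c=1
Stage 2: ω_r = 1 − (27/77)(0−1) = 104/77
  ⇒ ω_r²/ω_c² = 104/77
Coupling ω_c² = ω_r¹ ⇒ overall = 15/11 × 104/77 = 1560/847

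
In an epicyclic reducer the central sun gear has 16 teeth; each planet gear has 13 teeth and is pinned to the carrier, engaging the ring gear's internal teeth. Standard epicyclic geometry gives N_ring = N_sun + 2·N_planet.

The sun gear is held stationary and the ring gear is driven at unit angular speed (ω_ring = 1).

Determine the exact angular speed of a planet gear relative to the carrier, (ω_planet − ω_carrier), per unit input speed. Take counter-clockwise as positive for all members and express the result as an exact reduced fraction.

N_ring = 16 + 2·13 = 42
16(ω_s−ω_c) = −42(ω_r−ω_c),  ω_s=0, ω_r=1
16(0−ω_c) = −42(1−ω_c)  ⇒  58ω_c = 42  ⇒  ω_c = 21/29
sun–planet: 16·(0−21/29) = −13·(ω_p−ω_c)  ⇒  ω_p−ω_c = −(16/13)·(-21/29) = 336/377

336/377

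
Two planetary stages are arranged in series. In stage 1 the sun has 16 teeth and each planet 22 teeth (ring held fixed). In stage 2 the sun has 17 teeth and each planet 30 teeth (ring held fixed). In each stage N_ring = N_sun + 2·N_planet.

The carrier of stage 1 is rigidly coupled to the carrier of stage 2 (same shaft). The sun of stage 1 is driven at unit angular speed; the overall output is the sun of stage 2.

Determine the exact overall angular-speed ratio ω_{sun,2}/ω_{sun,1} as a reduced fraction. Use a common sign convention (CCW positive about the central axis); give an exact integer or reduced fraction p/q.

376/323

Stage 1: N_ring = 16 + 2·22 = 60
Stage 1: 16(ω_s−ω_c) = −60(ω_r−ω_c),  ω_r=0, ω_s=1
Stage 1: 16(1−ω_c) = −60(0−ω_c)  ⇒  76ω_c = 16  ⇒  ω_c = 4/19
  ⇒ ω_c¹/ω_s¹ = 4/19
Stage 2: N_ring = 17 + 2·30 = 77
Stage 2: 17(ω_s−ω_c) = −77(ω_r−ω_c),  ω_r=0, ω_c=1
Stage 2: ω_s = 1 − (77/17)(0−1) = 94/17
  ⇒ ω_s²/ω_c² = 94/17
Coupling ω_c² = ω_c¹ ⇒ overall = 4/19 × 94/17 = 376/323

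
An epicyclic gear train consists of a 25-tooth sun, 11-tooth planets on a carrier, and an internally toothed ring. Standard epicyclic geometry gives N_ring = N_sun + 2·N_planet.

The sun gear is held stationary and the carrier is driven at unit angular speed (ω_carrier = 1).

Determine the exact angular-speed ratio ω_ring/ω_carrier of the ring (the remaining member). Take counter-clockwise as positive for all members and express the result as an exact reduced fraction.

72/47

N_ring = 25 + 2·11 = 47
25(ω_s−ω_c) = −47(ω_r−ω_c),  ω_s=0, ω_c=1
ω_r = 1 − (25/47)(0−1) = 72/47
ω_r/ω_c = 72/47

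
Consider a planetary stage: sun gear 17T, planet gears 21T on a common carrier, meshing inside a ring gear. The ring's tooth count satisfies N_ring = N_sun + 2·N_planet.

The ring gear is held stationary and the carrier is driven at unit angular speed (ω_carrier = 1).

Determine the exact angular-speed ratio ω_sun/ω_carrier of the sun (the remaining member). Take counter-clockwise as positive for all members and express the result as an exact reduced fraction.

N_ring = 17 + 2·21 = 59
17(ω_s−ω_c) = −59(ω_r−ω_c),  ω_r=0, ω_c=1
ω_s = 1 − (59/17)(0−1) = 76/17
ω_s/ω_c = 76/17

76/17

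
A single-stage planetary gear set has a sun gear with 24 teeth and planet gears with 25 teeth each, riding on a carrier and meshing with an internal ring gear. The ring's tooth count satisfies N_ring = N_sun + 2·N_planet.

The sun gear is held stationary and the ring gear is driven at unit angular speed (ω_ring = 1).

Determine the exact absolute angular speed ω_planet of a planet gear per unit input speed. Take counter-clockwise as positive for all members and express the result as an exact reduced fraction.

37/25

N_ring = 24 + 2·25 = 74
24(ω_s−ω_c) = −74(ω_r−ω_c),  ω_s=0, ω_r=1
24(0−ω_c) = −74(1−ω_c)  ⇒  98ω_c = 74  ⇒  ω_c = 37/49
sun–planet: 24·(0−37/49) = −25·(ω_p−ω_c)  ⇒  ω_p−ω_c = −(24/25)·(-37/49) = 888/1225
ω_p = 37/49 + 888/1225 = 37/25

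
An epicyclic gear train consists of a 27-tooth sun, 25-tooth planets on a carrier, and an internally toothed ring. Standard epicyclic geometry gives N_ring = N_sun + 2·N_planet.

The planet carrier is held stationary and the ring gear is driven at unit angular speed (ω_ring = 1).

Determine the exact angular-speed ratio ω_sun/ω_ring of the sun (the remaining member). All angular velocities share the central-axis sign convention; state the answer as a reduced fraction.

N_ring = 27 + 2·25 = 77
27(ω_s−ω_c) = −77(ω_r−ω_c),  ω_c=0, ω_r=1
ω_s = 0 − (77/27)(1−0) = -77/27
ω_s/ω_r = -77/27

-77/27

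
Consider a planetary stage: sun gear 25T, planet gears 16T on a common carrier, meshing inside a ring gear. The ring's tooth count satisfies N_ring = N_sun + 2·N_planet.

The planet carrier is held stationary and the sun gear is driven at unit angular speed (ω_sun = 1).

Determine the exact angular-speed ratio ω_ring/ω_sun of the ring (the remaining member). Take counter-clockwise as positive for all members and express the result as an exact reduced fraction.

N_ring = 25 + 2·16 = 57
25(ω_s−ω_c) = −57(ω_r−ω_c),  ω_c=0, ω_s=1
ω_r = 0 − (25/57)(1−0) = -25/57
ω_r/ω_s = -25/57

-25/57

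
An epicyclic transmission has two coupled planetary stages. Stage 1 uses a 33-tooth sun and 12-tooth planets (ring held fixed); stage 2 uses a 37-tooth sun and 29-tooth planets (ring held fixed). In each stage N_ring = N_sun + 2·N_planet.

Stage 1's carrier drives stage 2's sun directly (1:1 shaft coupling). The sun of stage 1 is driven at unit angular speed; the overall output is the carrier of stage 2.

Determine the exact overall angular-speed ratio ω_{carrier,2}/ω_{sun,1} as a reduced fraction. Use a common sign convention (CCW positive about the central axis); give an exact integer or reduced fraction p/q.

Stage 1: N_ring = 33 + 2·12 = 57
Stage 1: 33(ω_s−ω_c) = −57(ω_r−ω_c),  ω_r=0, ω_s=1
Stage 1: 33(1−ω_c) = −57(0−ω_c)  ⇒  90ω_c = 33  ⇒  ω_c = 11/30
  ⇒ ω_c¹/ω_s¹ = 11/30
Stage 2: N_ring = 37 + 2·29 = 95
Stage 2: 37(ω_s−ω_c) = −95(ω_r−ω_c),  ω_r=0, ω_s=1
Stage 2: 37(1−ω_c) = −95(0−ω_c)  ⇒  132ω_c = 37  ⇒  ω_c = 37/132
  ⇒ ω_c²/ω_s² = 37/132
Coupling ω_s² = ω_c¹ ⇒ overall = 11/30 × 37/132 = 37/360

37/360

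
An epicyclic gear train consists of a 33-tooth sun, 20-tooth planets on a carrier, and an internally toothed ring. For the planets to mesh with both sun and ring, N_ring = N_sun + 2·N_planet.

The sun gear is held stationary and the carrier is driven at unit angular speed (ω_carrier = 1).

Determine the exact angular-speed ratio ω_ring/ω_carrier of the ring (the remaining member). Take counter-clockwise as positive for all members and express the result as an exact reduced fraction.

106/73

N_ring = 33 + 2·20 = 73
33(ω_s−ω_c) = −73(ω_r−ω_c),  ω_s=0, ω_c=1
ω_r = 1 − (33/73)(0−1) = 106/73
ω_r/ω_c = 106/73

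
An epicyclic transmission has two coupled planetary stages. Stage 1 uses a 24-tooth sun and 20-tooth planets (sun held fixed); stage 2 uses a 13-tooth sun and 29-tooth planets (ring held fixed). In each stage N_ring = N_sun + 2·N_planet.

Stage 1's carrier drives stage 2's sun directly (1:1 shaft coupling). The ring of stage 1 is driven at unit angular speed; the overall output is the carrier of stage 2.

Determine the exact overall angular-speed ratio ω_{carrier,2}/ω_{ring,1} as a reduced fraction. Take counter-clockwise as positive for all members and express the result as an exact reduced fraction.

Stage 1: N_ring = 24 + 2·20 = 64
Stage 1: 24(ω_s−ω_c) = −64(ω_r−ω_c),  ω_s=0, ω_r=1
Stage 1: 24(0−ω_c) = −64(1−ω_c)  ⇒  88ω_c = 64  ⇒  ω_c = 8/11
  ⇒ ω_c¹/ω_r¹ = 8/11
Stage 2: N_ring = 13 + 2·29 = 71
Stage 2: 13(ω_s−ω_c) = −71(ω_r−ω_c),  ω_r=0, ω_s=1
Stage 2: 13(1−ω_c) = −71(0−ω_c)  ⇒  84ω_c = 13  ⇒  ω_c = 13/84
  ⇒ ω_c²/ω_s² = 13/84
Coupling ω_s² = ω_c¹ ⇒ overall = 8/11 × 13/84 = 26/231

26/231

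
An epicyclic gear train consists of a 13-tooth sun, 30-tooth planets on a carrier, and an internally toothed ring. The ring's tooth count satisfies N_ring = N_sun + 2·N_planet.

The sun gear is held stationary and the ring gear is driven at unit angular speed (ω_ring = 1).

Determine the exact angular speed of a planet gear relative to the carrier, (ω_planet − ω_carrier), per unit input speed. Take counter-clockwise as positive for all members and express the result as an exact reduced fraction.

949/2580

N_ring = 13 + 2·30 = 73
13(ω_s−ω_c) = −73(ω_r−ω_c),  ω_s=0, ω_r=1
13(0−ω_c) = −73(1−ω_c)  ⇒  86ω_c = 73  ⇒  ω_c = 73/86
sun–planet: 13·(0−73/86) = −30·(ω_p−ω_c)  ⇒  ω_p−ω_c = −(13/30)·(-73/86) = 949/2580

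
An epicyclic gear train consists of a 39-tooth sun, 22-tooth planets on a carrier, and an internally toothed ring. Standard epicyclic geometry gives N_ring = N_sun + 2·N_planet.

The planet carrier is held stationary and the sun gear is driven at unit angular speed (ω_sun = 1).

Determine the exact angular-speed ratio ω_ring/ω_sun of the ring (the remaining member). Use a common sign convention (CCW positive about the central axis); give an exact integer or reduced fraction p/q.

N_ring = 39 + 2·22 = 83
39(ω_s−ω_c) = −83(ω_r−ω_c),  ω_c=0, ω_s=1
ω_r = 0 − (39/83)(1−0) = -39/83
ω_r/ω_s = -39/83

-39/83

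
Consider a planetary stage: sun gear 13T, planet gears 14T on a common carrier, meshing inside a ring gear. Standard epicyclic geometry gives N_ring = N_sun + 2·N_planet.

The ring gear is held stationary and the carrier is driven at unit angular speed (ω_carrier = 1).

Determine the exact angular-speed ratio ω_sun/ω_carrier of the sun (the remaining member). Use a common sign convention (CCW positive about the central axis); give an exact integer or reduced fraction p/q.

N_ring = 13 + 2·14 = 41
13(ω_s−ω_c) = −41(ω_r−ω_c),  ω_r=0, ω_c=1
ω_s = 1 − (41/13)(0−1) = 54/13
ω_s/ω_c = 54/13

54/13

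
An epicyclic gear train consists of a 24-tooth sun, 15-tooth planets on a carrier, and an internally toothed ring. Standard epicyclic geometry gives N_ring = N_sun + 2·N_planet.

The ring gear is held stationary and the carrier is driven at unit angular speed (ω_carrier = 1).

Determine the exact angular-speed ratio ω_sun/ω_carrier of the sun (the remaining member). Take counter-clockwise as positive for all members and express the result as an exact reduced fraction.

N_ring = 24 + 2·15 = 54
24(ω_s−ω_c) = −54(ω_r−ω_c),  ω_r=0, ω_c=1
ω_s = 1 − (54/24)(0−1) = 13/4
ω_s/ω_c = 13/4

13/4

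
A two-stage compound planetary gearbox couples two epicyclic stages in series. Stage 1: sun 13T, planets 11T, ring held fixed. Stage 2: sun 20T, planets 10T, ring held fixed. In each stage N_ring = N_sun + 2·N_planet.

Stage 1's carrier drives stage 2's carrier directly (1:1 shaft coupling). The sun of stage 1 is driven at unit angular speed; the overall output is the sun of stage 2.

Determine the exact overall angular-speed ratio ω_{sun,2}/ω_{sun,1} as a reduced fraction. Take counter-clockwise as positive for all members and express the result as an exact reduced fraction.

Stage 1: N_ring = 13 + 2·11 = 35
Stage 1: 13(ω_s−ω_c) = −35(ω_r−ω_c),  ω_r=0, ω_s=1
Stage 1: 13(1−ω_c) = −35(0−ω_c)  ⇒  48ω_c = 13  ⇒  ω_c = 13/48
  ⇒ ω_c¹/ω_s¹ = 13/48
Stage 2: N_ring = 20 + 2·10 = 40
Stage 2: 20(ω_s−ω_c) = −40(ω_r−ω_c),  ω_r=0, ω_c=1
Stage 2: ω_s = 1 − (40/20)(0−1) = 3
  ⇒ ω_s²/ω_c² = 3
Coupling ω_c² = ω_c¹ ⇒ overall = 13/48 × 3 = 13/16

13/16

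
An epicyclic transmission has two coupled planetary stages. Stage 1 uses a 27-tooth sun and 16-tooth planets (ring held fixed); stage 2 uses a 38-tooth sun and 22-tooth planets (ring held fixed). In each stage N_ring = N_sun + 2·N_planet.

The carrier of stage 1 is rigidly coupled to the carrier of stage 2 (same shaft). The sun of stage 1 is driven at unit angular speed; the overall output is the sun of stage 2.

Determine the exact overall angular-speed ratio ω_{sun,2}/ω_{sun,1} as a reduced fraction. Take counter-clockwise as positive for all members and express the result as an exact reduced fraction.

Stage 1: N_ring = 27 + 2·16 = 59
Stage 1: 27(ω_s−ω_c) = −59(ω_r−ω_c),  ω_r=0, ω_s=1
Stage 1: 27(1−ω_c) = −59(0−ω_c)  ⇒  86ω_c = 27  ⇒  ω_c = 27/86
  ⇒ ω_c¹/ω_s¹ = 27/86
Stage 2: N_ring = 38 + 2·22 = 82
Stage 2: 38(ω_s−ω_c) = −82(ω_r−ω_c),  ω_r=0, ω_c=1
Stage 2: ω_s = 1 − (82/38)(0−1) = 60/19
  ⇒ ω_s²/ω_c² = 60/19
Coupling ω_c² = ω_c¹ ⇒ overall = 27/86 × 60/19 = 810/817

810/817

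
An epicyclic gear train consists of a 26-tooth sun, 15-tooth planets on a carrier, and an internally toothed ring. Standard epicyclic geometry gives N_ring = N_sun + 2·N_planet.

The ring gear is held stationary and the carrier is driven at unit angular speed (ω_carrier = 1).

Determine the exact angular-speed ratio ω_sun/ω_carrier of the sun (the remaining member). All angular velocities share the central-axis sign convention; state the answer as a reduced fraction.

N_ring = 26 + 2·15 = 56
26(ω_s−ω_c) = −56(ω_r−ω_c),  ω_r=0, ω_c=1
ω_s = 1 − (56/26)(0−1) = 41/13
ω_s/ω_c = 41/13

41/13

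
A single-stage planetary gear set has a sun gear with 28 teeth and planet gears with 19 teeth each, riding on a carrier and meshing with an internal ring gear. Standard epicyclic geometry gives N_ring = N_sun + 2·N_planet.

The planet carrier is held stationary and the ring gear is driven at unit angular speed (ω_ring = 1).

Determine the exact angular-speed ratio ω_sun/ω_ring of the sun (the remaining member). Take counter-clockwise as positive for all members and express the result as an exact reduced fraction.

-33/14

N_ring = 28 + 2·19 = 66
28(ω_s−ω_c) = −66(ω_r−ω_c),  ω_c=0, ω_r=1
ω_s = 0 − (66/28)(1−0) = -33/14
ω_s/ω_r = -33/14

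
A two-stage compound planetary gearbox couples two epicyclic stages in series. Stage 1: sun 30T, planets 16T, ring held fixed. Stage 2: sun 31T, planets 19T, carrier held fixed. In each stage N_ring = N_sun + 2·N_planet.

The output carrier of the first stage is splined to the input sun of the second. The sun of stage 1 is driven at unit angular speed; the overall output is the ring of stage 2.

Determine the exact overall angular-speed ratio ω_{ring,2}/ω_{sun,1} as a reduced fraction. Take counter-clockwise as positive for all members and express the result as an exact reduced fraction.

Stage 1: N_ring = 30 + 2·16 = 62
Stage 1: 30(ω_s−ω_c) = −62(ω_r−ω_c),  ω_r=0, ω_s=1
Stage 1: 30(1−ω_c) = −62(0−ω_c)  ⇒  92ω_c = 30  ⇒  ω_c = 15/46
  ⇒ ω_c¹/ω_s¹ = 15/46
Stage 2: N_ring = 31 + 2·19 = 69
Stage 2: 31(ω_s−ω_c) = −69(ω_r−ω_c),  ω_c=0, ω_s=1
Stage 2: ω_r = 0 − (31/69)(1−0) = -31/69
  ⇒ ω_r²/ω_s² = -31/69
Coupling ω_s² = ω_c¹ ⇒ overall = 15/46 × -31/69 = -155/1058

-155/1058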